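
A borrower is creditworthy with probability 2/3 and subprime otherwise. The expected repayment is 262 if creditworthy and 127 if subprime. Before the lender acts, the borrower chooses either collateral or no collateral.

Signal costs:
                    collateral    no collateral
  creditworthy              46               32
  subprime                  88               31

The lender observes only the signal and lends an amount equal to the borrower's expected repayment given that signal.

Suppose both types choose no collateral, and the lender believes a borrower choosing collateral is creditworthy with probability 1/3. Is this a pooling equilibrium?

At the pooled signal (no collateral) the lender holds the prior 2/3 and pays 2/3·262 + 1/3·127 = 217. Off-path (collateral) belief 1/3 gives 1/3·262 + 2/3·127 = 172.
Creditworthy: no collateral gives 217 − 32 = 185; collateral gives 172 − 46 = 126. Stays. ✓
Subprime: no collateral gives 217 − 31 = 186; collateral gives 172 − 88 = 84. Stays. ✓

Yes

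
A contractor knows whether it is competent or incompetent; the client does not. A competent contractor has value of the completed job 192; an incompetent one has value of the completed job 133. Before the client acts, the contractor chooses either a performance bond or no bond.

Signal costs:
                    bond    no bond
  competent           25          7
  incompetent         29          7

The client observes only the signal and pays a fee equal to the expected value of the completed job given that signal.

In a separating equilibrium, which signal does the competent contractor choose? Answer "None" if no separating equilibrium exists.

Try competent → bond, incompetent → no bond:
  If types separate, bond earns payment 192 and no bond earns 133.
  Competent: bond gives 192 − 25 = 167; no bond gives 133 − 7 = 126. No deviation. ✓
  Incompetent: no bond gives 133 − 7 = 126; bond gives 192 − 29 = 163. Would deviate. ✗
Try competent → no bond, incompetent → bond:
  If types separate, no bond earns payment 192 and bond earns 133.
  Competent: no bond gives 192 − 7 = 185; bond gives 133 − 25 = 108. No deviation. ✓
  Incompetent: bond gives 133 − 29 = 104; no bond gives 192 − 7 = 185. Would deviate. ✗
Neither assignment is incentive-compatible.

None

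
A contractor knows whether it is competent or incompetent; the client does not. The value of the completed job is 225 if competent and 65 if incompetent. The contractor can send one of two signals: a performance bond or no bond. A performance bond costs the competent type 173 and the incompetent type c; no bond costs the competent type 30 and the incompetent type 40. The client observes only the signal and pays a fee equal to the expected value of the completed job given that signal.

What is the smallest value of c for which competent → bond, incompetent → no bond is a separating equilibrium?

Under separation: bond → competent (pays 225); no bond → incompetent (pays 65).
Competent: 225 − 173 = 52 ≥ 65 − 30 = 35. Holds regardless of c. ✓
Incompetent: 65 − 40 ≥ 225 − c, so c ≥ 225 − 25 = 200.

200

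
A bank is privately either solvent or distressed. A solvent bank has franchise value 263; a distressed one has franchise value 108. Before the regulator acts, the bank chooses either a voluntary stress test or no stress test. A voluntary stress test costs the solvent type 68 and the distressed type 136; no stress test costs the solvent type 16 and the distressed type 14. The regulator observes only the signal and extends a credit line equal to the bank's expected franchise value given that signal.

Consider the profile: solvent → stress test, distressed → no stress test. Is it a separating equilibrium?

No

Under separation the regulator infers type exactly: stress test → solvent (pays 263), no stress test → distressed (pays 108).
Solvent: stress test gives 263 − 68 = 195; no stress test gives 108 − 16 = 92. No deviation. ✓
Distressed: no stress test gives 108 − 14 = 94; stress test gives 263 − 136 = 127. Would deviate. ✗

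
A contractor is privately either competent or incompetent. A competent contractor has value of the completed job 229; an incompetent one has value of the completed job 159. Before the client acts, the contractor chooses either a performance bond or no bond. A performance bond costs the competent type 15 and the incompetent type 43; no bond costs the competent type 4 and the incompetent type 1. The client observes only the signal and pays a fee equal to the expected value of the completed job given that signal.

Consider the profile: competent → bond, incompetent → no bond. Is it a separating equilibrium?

No

If types separate, bond earns payment 229 and no bond earns 159.
Competent: bond gives 229 − 15 = 214; no bond gives 159 − 4 = 155. No deviation. ✓
Incompetent: no bond gives 159 − 1 = 158; bond gives 229 − 43 = 186. Would deviate. ✗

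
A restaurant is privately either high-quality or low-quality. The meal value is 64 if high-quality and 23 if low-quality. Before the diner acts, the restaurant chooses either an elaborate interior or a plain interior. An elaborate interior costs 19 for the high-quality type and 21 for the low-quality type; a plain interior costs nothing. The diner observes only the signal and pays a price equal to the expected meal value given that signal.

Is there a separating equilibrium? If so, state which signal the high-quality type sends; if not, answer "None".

Try high-quality → elaborate interior, low-quality → plain interior:
  If types separate, elaborate interior earns payment 64 and plain interior earns 23.
  High-quality: elaborate interior gives 64 − 19 = 45; plain interior gives 23 − 0 = 23. No deviation. ✓
  Low-quality: plain interior gives 23 − 0 = 23; elaborate interior gives 64 − 21 = 43. Would deviate. ✗
Try high-quality → plain interior, low-quality → elaborate interior:
  If types separate, plain interior earns payment 64 and elaborate interior earns 23.
  High-quality: plain interior gives 64 − 0 = 64; elaborate interior gives 23 − 19 = 4. No deviation. ✓
  Low-quality: elaborate interior gives 23 − 21 = 2; plain interior gives 64 − 0 = 64. Would deviate. ✗
Neither assignment is incentive-compatible.

None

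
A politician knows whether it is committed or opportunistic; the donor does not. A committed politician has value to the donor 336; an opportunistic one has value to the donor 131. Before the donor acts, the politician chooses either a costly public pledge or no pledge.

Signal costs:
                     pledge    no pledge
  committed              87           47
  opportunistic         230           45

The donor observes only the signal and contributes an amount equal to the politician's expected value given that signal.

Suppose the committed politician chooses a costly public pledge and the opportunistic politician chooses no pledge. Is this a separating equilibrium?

No

If types separate, pledge earns payment 336 and no pledge earns 131.
Committed: pledge gives 336 − 87 = 249; no pledge gives 131 − 47 = 84. No deviation. ✓
Opportunistic: no pledge gives 131 − 45 = 86; pledge gives 336 − 230 = 106. Would deviate. ✗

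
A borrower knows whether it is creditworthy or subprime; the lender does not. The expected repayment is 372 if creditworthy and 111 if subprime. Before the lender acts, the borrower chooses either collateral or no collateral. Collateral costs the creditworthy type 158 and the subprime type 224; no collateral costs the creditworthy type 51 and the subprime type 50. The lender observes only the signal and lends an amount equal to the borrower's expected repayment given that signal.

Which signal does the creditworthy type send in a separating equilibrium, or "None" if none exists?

Try creditworthy → collateral, subprime → no collateral:
  If types separate, collateral earns payment 372 and no collateral earns 111.
  Creditworthy: collateral gives 372 − 158 = 214; no collateral gives 111 − 51 = 60. No deviation. ✓
  Subprime: no collateral gives 111 − 50 = 61; collateral gives 372 − 224 = 148. Would deviate. ✗
Try creditworthy → no collateral, subprime → collateral:
  If types separate, no collateral earns payment 372 and collateral earns 111.
  Creditworthy: no collateral gives 372 − 51 = 321; collateral gives 111 − 158 = -47. No deviation. ✓
  Subprime: collateral gives 111 − 224 = -113; no collateral gives 372 − 50 = 322. Would deviate. ✗
Neither assignment is incentive-compatible.

None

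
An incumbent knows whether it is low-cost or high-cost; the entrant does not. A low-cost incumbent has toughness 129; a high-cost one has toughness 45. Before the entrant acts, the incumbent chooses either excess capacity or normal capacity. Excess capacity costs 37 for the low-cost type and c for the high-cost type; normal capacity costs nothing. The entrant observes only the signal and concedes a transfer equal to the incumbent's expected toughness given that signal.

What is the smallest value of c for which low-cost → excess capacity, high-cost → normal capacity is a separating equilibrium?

Under separation: excess capacity → low-cost (pays 129); normal capacity → high-cost (pays 45).
Low-cost: 129 − 37 = 92 ≥ 45 − 0 = 45. Holds regardless of c. ✓
High-cost: 45 − 0 ≥ 129 − c, so c ≥ 129 − 45 = 84.

84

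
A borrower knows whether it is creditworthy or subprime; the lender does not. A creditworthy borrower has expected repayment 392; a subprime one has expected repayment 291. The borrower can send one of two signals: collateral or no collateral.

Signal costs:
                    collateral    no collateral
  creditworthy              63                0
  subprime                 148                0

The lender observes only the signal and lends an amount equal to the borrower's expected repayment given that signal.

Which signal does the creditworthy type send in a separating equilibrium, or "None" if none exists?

collateral

Try creditworthy → collateral, subprime → no collateral:
  Under separation the lender infers type exactly: collateral → creditworthy (pays 392), no collateral → subprime (pays 291).
  Creditworthy: collateral gives 392 − 63 = 329; no collateral gives 291 − 0 = 291. No deviation. ✓
  Subprime: no collateral gives 291 − 0 = 291; collateral gives 392 − 148 = 244. No deviation. ✓
Both hold — the creditworthy type sends collateral.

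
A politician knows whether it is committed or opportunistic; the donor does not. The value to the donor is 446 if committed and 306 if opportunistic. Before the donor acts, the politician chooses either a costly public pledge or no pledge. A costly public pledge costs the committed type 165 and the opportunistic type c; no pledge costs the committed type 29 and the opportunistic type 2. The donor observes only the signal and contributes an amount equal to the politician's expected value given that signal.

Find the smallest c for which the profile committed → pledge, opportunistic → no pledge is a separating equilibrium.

Under separation: pledge → committed (pays 446); no pledge → opportunistic (pays 306).
Committed: 446 − 165 = 281 ≥ 306 − 29 = 277. Holds regardless of c. ✓
Opportunistic: 306 − 2 ≥ 446 − c, so c ≥ 446 − 304 = 142.

142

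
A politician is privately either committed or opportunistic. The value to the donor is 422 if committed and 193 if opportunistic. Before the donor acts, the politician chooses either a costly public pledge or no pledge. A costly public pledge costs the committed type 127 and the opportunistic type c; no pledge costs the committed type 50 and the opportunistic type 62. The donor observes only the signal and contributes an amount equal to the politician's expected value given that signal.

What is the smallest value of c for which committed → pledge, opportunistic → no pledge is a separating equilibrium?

291

Under separation: pledge → committed (pays 422); no pledge → opportunistic (pays 193).
Committed: 422 − 127 = 295 ≥ 193 − 50 = 143. Holds regardless of c. ✓
Opportunistic: 193 − 62 ≥ 422 − c, so c ≥ 422 − 131 = 291.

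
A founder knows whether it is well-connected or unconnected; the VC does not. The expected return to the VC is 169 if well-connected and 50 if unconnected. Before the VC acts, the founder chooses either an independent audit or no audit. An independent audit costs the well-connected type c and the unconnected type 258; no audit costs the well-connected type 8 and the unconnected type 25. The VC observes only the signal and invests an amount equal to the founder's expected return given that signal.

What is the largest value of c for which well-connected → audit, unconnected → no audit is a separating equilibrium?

127

Under separation: audit → well-connected (pays 169); no audit → unconnected (pays 50).
Unconnected: 50 − 25 = 25 ≥ 169 − 258 = -89. Holds regardless of c. ✓
Well-connected: 169 − c ≥ 50 − 8, so c ≤ 169 − 42 = 127.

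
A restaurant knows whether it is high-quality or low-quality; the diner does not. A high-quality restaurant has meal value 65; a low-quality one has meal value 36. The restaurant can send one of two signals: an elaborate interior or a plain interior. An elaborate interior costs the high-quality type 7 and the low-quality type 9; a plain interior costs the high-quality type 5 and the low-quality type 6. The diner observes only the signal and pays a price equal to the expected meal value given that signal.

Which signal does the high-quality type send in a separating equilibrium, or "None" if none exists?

Try high-quality → elaborate interior, low-quality → plain interior:
  If types separate, elaborate interior earns payment 65 and plain interior earns 36.
  High-quality: elaborate interior gives 65 − 7 = 58; plain interior gives 36 − 5 = 31. No deviation. ✓
  Low-quality: plain interior gives 36 − 6 = 30; elaborate interior gives 65 − 9 = 56. Would deviate. ✗
Try high-quality → plain interior, low-quality → elaborate interior:
  If types separate, plain interior earns payment 65 and elaborate interior earns 36.
  High-quality: plain interior gives 65 − 5 = 60; elaborate interior gives 36 − 7 = 29. No deviation. ✓
  Low-quality: elaborate interior gives 36 − 9 = 27; plain interior gives 65 − 6 = 59. Would deviate. ✗
Neither assignment is incentive-compatible.

None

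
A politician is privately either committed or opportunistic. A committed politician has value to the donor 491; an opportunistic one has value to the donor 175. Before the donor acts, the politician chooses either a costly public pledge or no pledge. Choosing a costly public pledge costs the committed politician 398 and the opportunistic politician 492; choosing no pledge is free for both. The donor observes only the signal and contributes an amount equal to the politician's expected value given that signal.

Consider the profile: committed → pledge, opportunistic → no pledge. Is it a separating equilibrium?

No

If types separate, pledge earns payment 491 and no pledge earns 175.
Committed: pledge gives 491 − 398 = 93; no pledge gives 175 − 0 = 175. Would deviate. ✗
Opportunistic: no pledge gives 175 − 0 = 175; pledge gives 491 − 492 = -1. No deviation. ✓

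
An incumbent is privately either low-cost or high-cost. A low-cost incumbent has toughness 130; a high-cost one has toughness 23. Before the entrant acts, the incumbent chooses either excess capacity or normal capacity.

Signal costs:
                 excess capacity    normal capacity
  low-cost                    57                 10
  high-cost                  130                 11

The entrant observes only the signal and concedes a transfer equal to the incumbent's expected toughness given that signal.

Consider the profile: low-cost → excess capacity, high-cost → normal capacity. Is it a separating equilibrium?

Under separation the entrant infers type exactly: excess capacity → low-cost (pays 130), normal capacity → high-cost (pays 23).
Low-cost: excess capacity gives 130 − 57 = 73; normal capacity gives 23 − 10 = 13. No deviation. ✓
High-cost: normal capacity gives 23 − 11 = 12; excess capacity gives 130 − 130 = 0. No deviation. ✓
Both incentive constraints hold.

Yes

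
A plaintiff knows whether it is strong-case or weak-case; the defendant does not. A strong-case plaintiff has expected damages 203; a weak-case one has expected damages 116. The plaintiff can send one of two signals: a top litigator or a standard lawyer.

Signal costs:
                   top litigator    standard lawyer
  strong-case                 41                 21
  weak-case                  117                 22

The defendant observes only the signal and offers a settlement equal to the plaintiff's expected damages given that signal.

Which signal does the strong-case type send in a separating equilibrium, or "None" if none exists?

top litigator

Try strong-case → top litigator, weak-case → standard lawyer:
  Under separation the defendant infers type exactly: top litigator → strong-case (pays 203), standard lawyer → weak-case (pays 116).
  Strong-case: top litigator gives 203 − 41 = 162; standard lawyer gives 116 − 21 = 95. No deviation. ✓
  Weak-case: standard lawyer gives 116 − 22 = 94; top litigator gives 203 − 117 = 86. No deviation. ✓
Both hold — the strong-case type sends top litigator.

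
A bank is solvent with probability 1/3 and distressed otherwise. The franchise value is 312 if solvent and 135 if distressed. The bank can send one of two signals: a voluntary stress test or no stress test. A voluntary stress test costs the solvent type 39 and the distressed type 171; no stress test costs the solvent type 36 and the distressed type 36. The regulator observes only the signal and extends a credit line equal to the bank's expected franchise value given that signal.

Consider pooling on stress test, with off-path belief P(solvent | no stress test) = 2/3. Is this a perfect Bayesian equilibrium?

At the pooled signal (stress test) the regulator holds the prior 1/3 and pays 1/3·312 + 2/3·135 = 194. Off-path (no stress test) belief 2/3 gives 2/3·312 + 1/3·135 = 253.
Solvent: stress test gives 194 − 39 = 155; no stress test gives 253 − 36 = 217. Deviates. ✗
Distressed: stress test gives 194 − 171 = 23; no stress test gives 253 − 36 = 217. Deviates. ✗

No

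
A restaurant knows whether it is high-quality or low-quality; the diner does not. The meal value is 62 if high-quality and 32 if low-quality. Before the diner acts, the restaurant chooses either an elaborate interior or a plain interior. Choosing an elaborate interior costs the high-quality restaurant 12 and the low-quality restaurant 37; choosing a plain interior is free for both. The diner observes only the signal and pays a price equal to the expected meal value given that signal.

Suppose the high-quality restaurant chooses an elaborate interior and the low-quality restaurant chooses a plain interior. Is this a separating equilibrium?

Yes

Under separation the diner infers type exactly: elaborate interior → high-quality (pays 62), plain interior → low-quality (pays 32).
High-quality: elaborate interior gives 62 − 12 = 50; plain interior gives 32 − 0 = 32. No deviation. ✓
Low-quality: plain interior gives 32 − 0 = 32; elaborate interior gives 62 − 37 = 25. No deviation. ✓
Neither type gains from mimicking the other.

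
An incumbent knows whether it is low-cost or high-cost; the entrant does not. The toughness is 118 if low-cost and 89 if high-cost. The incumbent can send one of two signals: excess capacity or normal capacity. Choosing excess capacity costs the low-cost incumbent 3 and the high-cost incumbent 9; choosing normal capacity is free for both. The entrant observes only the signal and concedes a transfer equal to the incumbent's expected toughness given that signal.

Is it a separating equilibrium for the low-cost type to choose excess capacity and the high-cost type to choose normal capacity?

If types separate, excess capacity earns payment 118 and normal capacity earns 89.
Low-cost: excess capacity gives 118 − 3 = 115; normal capacity gives 89 − 0 = 89. No deviation. ✓
High-cost: normal capacity gives 89 − 0 = 89; excess capacity gives 118 − 9 = 109. Would deviate. ✗

No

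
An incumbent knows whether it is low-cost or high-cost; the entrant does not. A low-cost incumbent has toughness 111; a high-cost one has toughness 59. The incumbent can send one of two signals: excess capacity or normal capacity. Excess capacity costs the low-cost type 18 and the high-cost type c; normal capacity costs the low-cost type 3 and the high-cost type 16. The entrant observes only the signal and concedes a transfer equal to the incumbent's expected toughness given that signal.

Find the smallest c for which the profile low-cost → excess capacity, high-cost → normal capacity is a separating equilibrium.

68

Under separation: excess capacity → low-cost (pays 111); normal capacity → high-cost (pays 59).
Low-cost: 111 − 18 = 93 ≥ 59 − 3 = 56. Holds regardless of c. ✓
High-cost: 59 − 16 ≥ 111 − c, so c ≥ 111 − 43 = 68.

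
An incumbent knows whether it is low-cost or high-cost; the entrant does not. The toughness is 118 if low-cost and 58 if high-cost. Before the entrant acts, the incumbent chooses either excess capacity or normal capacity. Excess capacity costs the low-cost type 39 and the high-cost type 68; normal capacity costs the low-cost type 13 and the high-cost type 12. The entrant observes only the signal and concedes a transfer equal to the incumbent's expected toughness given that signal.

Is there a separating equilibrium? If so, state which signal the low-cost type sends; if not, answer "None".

Try low-cost → excess capacity, high-cost → normal capacity:
  If types separate, excess capacity earns payment 118 and normal capacity earns 58.
  Low-cost: excess capacity gives 118 − 39 = 79; normal capacity gives 58 − 13 = 45. No deviation. ✓
  High-cost: normal capacity gives 58 − 12 = 46; excess capacity gives 118 − 68 = 50. Would deviate. ✗
Try low-cost → normal capacity, high-cost → excess capacity:
  If types separate, normal capacity earns payment 118 and excess capacity earns 58.
  Low-cost: normal capacity gives 118 − 13 = 105; excess capacity gives 58 − 39 = 19. No deviation. ✓
  High-cost: excess capacity gives 58 − 68 = -10; normal capacity gives 118 − 12 = 106. Would deviate. ✗
Neither assignment is incentive-compatible.

None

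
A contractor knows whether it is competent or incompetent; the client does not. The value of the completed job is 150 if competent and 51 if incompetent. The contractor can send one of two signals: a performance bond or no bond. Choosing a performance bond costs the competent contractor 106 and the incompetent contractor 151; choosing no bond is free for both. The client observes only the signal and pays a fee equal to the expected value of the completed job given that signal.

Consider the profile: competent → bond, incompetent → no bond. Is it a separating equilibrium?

Under separation the client infers type exactly: bond → competent (pays 150), no bond → incompetent (pays 51).
Competent: bond gives 150 − 106 = 44; no bond gives 51 − 0 = 51. Would deviate. ✗
Incompetent: no bond gives 51 − 0 = 51; bond gives 150 − 151 = -1. No deviation. ✓

No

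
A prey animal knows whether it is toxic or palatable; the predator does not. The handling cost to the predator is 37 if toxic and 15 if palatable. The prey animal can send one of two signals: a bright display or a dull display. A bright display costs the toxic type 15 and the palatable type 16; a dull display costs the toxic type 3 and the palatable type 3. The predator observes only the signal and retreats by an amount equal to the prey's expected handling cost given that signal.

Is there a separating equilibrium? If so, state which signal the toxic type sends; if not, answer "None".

None

Try toxic → bright display, palatable → dull display:
  Under separation the predator infers type exactly: bright display → toxic (pays 37), dull display → palatable (pays 15).
  Toxic: bright display gives 37 − 15 = 22; dull display gives 15 − 3 = 12. No deviation. ✓
  Palatable: dull display gives 15 − 3 = 12; bright display gives 37 − 16 = 21. Would deviate. ✗
Try toxic → dull display, palatable → bright display:
  Under separation the predator infers type exactly: dull display → toxic (pays 37), bright display → palatable (pays 15).
  Toxic: dull display gives 37 − 3 = 34; bright display gives 15 − 15 = 0. No deviation. ✓
  Palatable: bright display gives 15 − 16 = -1; dull display gives 37 − 3 = 34. Would deviate. ✗
Neither assignment is incentive-compatible.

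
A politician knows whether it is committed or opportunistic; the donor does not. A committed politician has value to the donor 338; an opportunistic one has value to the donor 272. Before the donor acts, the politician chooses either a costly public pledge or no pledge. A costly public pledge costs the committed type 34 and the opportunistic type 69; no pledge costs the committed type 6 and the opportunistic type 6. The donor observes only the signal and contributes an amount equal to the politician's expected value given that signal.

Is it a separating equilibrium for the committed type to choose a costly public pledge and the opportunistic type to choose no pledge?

If types separate, pledge earns payment 338 and no pledge earns 272.
Committed: pledge gives 338 − 34 = 304; no pledge gives 272 − 6 = 266. No deviation. ✓
Opportunistic: no pledge gives 272 − 6 = 266; pledge gives 338 − 69 = 269. Would deviate. ✗

No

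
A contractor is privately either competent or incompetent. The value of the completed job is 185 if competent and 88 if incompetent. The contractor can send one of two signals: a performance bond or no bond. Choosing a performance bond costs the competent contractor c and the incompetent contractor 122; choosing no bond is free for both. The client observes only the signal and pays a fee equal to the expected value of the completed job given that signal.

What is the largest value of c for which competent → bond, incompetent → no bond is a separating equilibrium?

97

Under separation: bond → competent (pays 185); no bond → incompetent (pays 88).
Incompetent: 88 − 0 = 88 ≥ 185 − 122 = 63. Holds regardless of c. ✓
Competent: 185 − c ≥ 88 − 0, so c ≤ 185 − 88 = 97.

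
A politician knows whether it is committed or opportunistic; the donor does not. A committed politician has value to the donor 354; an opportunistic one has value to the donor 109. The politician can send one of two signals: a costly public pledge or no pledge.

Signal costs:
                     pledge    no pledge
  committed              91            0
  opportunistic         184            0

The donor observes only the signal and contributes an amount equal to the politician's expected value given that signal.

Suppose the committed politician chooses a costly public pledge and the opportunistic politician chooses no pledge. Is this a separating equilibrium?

If types separate, pledge earns payment 354 and no pledge earns 109.
Committed: pledge gives 354 − 91 = 263; no pledge gives 109 − 0 = 109. No deviation. ✓
Opportunistic: no pledge gives 109 − 0 = 109; pledge gives 354 − 184 = 170. Would deviate. ✗

No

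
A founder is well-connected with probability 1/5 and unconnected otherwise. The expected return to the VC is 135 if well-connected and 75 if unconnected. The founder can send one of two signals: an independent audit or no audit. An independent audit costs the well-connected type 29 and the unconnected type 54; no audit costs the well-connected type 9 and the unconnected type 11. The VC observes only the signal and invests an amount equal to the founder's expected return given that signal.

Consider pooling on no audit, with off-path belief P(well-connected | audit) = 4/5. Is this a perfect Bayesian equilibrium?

No

On the equilibrium path (no audit) the VC holds the prior 1/5 and pays 1/5·135 + 4/5·75 = 87. Off-path (audit) belief 4/5 gives 4/5·135 + 1/5·75 = 123.
Well-connected: no audit gives 87 − 9 = 78; audit gives 123 − 29 = 94. Deviates. ✗
Unconnected: no audit gives 87 − 11 = 76; audit gives 123 − 54 = 69. Stays. ✓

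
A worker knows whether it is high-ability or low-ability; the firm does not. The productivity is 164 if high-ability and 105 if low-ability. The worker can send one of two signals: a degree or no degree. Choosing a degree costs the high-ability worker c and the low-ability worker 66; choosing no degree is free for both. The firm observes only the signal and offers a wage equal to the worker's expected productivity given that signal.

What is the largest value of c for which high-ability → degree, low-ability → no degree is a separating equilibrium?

Under separation: degree → high-ability (pays 164); no degree → low-ability (pays 105).
Low-ability: 105 − 0 = 105 ≥ 164 − 66 = 98. Holds regardless of c. ✓
High-ability: 164 − c ≥ 105 − 0, so c ≤ 164 − 105 = 59.

59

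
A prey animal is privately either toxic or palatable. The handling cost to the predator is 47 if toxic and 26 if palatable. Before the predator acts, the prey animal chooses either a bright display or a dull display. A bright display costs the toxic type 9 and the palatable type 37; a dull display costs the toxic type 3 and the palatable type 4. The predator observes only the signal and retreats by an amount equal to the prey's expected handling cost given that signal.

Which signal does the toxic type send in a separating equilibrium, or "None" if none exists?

Try toxic → bright display, palatable → dull display:
  If types separate, bright display earns payment 47 and dull display earns 26.
  Toxic: bright display gives 47 − 9 = 38; dull display gives 26 − 3 = 23. No deviation. ✓
  Palatable: dull display gives 26 − 4 = 22; bright display gives 47 − 37 = 10. No deviation. ✓
Both hold — the toxic type sends bright display.

bright display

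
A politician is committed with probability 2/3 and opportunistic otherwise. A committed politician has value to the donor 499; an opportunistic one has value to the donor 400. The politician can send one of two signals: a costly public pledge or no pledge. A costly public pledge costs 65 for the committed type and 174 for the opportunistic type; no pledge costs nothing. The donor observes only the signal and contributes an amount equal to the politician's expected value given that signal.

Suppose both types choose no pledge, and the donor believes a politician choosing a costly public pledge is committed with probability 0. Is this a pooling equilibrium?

On the equilibrium path (no pledge) the donor holds the prior 2/3 and pays 2/3·499 + 1/3·400 = 466. Off-path (pledge) belief 0 gives 0·499 + 1·400 = 400.
Committed: no pledge gives 466 − 0 = 466; pledge gives 400 − 65 = 335. Stays. ✓
Opportunistic: no pledge gives 466 − 0 = 466; pledge gives 400 − 174 = 226. Stays. ✓
Beliefs are Bayes-consistent on-path and both types best-respond.

Yes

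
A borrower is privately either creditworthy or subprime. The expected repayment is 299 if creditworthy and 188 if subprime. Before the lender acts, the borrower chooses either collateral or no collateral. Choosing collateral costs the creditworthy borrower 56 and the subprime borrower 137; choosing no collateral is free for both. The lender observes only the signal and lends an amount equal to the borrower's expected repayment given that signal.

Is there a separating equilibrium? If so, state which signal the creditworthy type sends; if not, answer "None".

collateral

Try creditworthy → collateral, subprime → no collateral:
  Under separation the lender infers type exactly: collateral → creditworthy (pays 299), no collateral → subprime (pays 188).
  Creditworthy: collateral gives 299 − 56 = 243; no collateral gives 188 − 0 = 188. No deviation. ✓
  Subprime: no collateral gives 188 − 0 = 188; collateral gives 299 − 137 = 162. No deviation. ✓
Both hold — the creditworthy type sends collateral.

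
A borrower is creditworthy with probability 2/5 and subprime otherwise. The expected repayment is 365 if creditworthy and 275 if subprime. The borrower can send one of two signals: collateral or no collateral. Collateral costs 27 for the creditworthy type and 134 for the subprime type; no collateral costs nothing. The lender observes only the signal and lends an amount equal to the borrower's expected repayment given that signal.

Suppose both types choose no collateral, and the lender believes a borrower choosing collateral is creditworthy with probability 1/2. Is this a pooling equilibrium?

At the pooled signal (no collateral) the lender holds the prior 2/5 and pays 2/5·365 + 3/5·275 = 311. Off-path (collateral) belief 1/2 gives 1/2·365 + 1/2·275 = 320.
Creditworthy: no collateral gives 311 − 0 = 311; collateral gives 320 − 27 = 293. Stays. ✓
Subprime: no collateral gives 311 − 0 = 311; collateral gives 320 − 134 = 186. Stays. ✓

Yes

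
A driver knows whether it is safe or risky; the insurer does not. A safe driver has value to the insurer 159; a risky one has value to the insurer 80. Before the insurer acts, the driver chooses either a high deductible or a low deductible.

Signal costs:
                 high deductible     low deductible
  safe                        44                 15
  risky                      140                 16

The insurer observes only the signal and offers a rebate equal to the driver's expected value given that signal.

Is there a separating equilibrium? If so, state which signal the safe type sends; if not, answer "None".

high deductible

Try safe → high deductible, risky → low deductible:
  If types separate, high deductible earns payment 159 and low deductible earns 80.
  Safe: high deductible gives 159 − 44 = 115; low deductible gives 80 − 15 = 65. No deviation. ✓
  Risky: low deductible gives 80 − 16 = 64; high deductible gives 159 − 140 = 19. No deviation. ✓
Both hold — the safe type sends high deductible.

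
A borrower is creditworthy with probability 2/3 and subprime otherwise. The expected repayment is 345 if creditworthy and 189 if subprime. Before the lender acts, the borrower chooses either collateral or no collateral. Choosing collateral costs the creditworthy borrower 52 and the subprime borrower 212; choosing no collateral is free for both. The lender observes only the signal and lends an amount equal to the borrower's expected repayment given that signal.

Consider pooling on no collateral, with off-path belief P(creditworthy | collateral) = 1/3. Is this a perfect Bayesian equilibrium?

Yes

At the pooled signal (no collateral) the lender holds the prior 2/3 and pays 2/3·345 + 1/3·189 = 293. Off-path (collateral) belief 1/3 gives 1/3·345 + 2/3·189 = 241.
Creditworthy: no collateral gives 293 − 0 = 293; collateral gives 241 − 52 = 189. Stays. ✓
Subprime: no collateral gives 293 − 0 = 293; collateral gives 241 − 212 = 29. Stays. ✓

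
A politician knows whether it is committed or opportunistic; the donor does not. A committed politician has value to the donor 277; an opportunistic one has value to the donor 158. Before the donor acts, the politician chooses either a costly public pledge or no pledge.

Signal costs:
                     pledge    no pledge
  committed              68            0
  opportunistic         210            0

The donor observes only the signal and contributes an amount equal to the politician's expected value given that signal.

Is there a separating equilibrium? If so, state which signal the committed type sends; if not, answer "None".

pledge

Try committed → pledge, opportunistic → no pledge:
  If types separate, pledge earns payment 277 and no pledge earns 158.
  Committed: pledge gives 277 − 68 = 209; no pledge gives 158 − 0 = 158. No deviation. ✓
  Opportunistic: no pledge gives 158 − 0 = 158; pledge gives 277 − 210 = 67. No deviation. ✓
Both hold — the committed type sends pledge.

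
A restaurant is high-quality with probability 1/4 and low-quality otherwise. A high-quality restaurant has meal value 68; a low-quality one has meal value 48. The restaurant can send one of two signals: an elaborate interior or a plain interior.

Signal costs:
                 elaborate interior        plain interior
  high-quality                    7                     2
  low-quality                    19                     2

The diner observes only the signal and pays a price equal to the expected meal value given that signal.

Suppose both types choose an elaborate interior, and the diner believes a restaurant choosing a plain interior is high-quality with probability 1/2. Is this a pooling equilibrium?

No

At the pooled signal (elaborate interior) the diner holds the prior 1/4 and pays 1/4·68 + 3/4·48 = 53. Off-path (plain interior) belief 1/2 gives 1/2·68 + 1/2·48 = 58.
High-quality: elaborate interior gives 53 − 7 = 46; plain interior gives 58 − 2 = 56. Deviates. ✗
Low-quality: elaborate interior gives 53 − 19 = 34; plain interior gives 58 − 2 = 56. Deviates. ✗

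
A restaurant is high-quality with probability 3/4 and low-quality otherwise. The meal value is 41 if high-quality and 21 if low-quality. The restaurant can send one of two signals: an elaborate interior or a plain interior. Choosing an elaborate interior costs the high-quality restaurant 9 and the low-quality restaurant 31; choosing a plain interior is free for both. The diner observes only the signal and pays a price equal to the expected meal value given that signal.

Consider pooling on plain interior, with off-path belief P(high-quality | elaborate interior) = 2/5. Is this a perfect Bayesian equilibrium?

At the pooled signal (plain interior) the diner holds the prior 3/4 and pays 3/4·41 + 1/4·21 = 36. Off-path (elaborate interior) belief 2/5 gives 2/5·41 + 3/5·21 = 29.
High-quality: plain interior gives 36 − 0 = 36; elaborate interior gives 29 − 9 = 20. Stays. ✓
Low-quality: plain interior gives 36 − 0 = 36; elaborate interior gives 29 − 31 = -2. Stays. ✓

Yes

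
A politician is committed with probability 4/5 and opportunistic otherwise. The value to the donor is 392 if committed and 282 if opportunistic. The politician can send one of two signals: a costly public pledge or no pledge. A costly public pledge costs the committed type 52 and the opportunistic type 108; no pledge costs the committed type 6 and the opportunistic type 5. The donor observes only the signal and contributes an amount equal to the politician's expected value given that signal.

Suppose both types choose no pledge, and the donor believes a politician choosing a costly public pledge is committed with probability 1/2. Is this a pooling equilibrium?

Yes

On the equilibrium path (no pledge) the donor holds the prior 4/5 and pays 4/5·392 + 1/5·282 = 370. Off-path (pledge) belief 1/2 gives 1/2·392 + 1/2·282 = 337.
Committed: no pledge gives 370 − 6 = 364; pledge gives 337 − 52 = 285. Stays. ✓
Opportunistic: no pledge gives 370 − 5 = 365; pledge gives 337 − 108 = 229. Stays. ✓
Beliefs are Bayes-consistent on-path and both types best-respond.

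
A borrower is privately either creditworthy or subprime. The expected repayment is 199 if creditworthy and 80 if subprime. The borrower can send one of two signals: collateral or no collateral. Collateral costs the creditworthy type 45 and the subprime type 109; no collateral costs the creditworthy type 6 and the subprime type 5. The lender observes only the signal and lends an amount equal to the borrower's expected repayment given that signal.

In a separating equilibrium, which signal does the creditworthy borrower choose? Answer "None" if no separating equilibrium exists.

Try creditworthy → collateral, subprime → no collateral:
  If types separate, collateral earns payment 199 and no collateral earns 80.
  Creditworthy: collateral gives 199 − 45 = 154; no collateral gives 80 − 6 = 74. No deviation. ✓
  Subprime: no collateral gives 80 − 5 = 75; collateral gives 199 − 109 = 90. Would deviate. ✗
Try creditworthy → no collateral, subprime → collateral:
  If types separate, no collateral earns payment 199 and collateral earns 80.
  Creditworthy: no collateral gives 199 − 6 = 193; collateral gives 80 − 45 = 35. No deviation. ✓
  Subprime: collateral gives 80 − 109 = -29; no collateral gives 199 − 5 = 194. Would deviate. ✗
Neither assignment is incentive-compatible.

None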